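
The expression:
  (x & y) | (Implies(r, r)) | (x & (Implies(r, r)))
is always true.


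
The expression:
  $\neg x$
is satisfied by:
  {x: False}


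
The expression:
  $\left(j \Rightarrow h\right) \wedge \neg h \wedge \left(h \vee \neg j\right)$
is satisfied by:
  {h: False, j: False}


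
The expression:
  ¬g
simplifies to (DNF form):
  ¬g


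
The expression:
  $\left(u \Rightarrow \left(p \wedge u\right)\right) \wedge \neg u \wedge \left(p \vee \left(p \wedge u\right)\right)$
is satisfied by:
  {p: True, u: False}


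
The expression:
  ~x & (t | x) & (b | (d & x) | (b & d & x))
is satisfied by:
  {t: True, b: True, x: False}


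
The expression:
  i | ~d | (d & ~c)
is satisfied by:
  {i: True, c: False, d: False}
  {c: False, d: False, i: False}
  {i: True, d: True, c: False}
  {d: True, c: False, i: False}
  {i: True, c: True, d: False}
  {c: True, i: False, d: False}
  {i: True, d: True, c: True}


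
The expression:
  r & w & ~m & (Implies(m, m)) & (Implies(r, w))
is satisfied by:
  {w: True, r: True, m: False}


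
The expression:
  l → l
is always true.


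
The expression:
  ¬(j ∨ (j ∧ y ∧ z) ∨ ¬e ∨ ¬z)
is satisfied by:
  {z: True, e: True, j: False}


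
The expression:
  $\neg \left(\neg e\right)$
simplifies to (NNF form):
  $e$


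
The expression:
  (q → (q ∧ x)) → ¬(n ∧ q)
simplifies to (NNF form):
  ¬n ∨ ¬q ∨ ¬x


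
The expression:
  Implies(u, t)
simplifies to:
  t | ~u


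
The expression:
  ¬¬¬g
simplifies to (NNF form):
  ¬g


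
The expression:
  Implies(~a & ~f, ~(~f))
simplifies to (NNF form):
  a | f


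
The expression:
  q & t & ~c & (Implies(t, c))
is never true.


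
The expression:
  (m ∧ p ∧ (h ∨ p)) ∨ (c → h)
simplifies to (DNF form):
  h ∨ (m ∧ p) ∨ ¬c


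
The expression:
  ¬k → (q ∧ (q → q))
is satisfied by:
  {k: True, q: True}
  {k: True, q: False}
  {q: True, k: False}


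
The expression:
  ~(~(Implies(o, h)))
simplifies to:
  h | ~o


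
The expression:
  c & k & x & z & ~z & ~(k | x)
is never true.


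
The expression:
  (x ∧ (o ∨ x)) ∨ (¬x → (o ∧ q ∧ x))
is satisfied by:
  {x: True}


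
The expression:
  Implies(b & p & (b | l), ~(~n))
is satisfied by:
  {n: True, p: False, b: False}
  {p: False, b: False, n: False}
  {n: True, b: True, p: False}
  {b: True, p: False, n: False}
  {n: True, p: True, b: False}
  {p: True, n: False, b: False}
  {n: True, b: True, p: True}


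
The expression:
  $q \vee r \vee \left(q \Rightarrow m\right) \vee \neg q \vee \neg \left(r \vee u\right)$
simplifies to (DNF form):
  $\text{True}$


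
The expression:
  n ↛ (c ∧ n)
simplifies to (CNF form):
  n ∧ ¬c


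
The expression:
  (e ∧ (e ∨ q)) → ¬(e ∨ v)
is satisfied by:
  {e: False}


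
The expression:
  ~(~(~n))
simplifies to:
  ~n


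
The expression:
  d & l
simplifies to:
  d & l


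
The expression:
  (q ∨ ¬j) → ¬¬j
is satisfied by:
  {j: True}


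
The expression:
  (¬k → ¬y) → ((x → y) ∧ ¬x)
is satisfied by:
  {y: True, k: False, x: False}
  {k: False, x: False, y: False}
  {y: True, k: True, x: False}
  {k: True, y: False, x: False}
  {x: True, y: True, k: False}


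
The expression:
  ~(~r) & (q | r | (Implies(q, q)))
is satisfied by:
  {r: True}


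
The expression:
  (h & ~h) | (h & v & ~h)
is never true.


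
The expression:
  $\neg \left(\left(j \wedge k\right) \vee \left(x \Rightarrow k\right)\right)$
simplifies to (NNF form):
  $x \wedge \neg k$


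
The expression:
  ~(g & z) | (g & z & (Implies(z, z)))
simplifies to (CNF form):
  True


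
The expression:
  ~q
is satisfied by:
  {q: False}


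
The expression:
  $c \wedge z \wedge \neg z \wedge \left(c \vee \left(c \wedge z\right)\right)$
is never true.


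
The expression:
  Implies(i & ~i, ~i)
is always true.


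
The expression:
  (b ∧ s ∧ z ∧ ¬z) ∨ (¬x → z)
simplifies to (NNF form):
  x ∨ z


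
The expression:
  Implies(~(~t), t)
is always true.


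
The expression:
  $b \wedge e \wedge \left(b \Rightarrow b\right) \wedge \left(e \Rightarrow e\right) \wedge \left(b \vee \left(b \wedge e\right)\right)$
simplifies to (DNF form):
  $b \wedge e$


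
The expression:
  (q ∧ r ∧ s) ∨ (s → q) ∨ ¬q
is always true.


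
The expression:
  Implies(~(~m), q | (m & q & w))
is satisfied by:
  {q: True, m: False}
  {m: False, q: False}
  {m: True, q: True}


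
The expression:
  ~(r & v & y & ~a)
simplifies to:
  a | ~r | ~v | ~y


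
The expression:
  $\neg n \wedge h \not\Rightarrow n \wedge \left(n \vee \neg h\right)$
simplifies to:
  $\text{False}$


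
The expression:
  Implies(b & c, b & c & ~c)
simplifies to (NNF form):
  ~b | ~c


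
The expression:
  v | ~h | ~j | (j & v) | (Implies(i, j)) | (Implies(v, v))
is always true.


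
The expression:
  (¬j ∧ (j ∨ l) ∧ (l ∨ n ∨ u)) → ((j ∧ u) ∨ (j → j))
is always true.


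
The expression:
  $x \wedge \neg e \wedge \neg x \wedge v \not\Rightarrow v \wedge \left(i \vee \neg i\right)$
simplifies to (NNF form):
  $\text{False}$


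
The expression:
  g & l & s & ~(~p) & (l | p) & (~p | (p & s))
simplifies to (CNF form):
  g & l & p & s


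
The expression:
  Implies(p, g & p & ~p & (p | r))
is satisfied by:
  {p: False}


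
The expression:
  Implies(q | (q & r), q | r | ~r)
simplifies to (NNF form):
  True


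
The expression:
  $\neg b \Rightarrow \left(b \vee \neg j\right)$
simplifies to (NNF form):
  $b \vee \neg j$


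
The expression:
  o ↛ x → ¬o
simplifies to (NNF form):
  x ∨ ¬o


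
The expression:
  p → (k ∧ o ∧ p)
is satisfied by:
  {k: True, o: True, p: False}
  {k: True, o: False, p: False}
  {o: True, k: False, p: False}
  {k: False, o: False, p: False}
  {k: True, p: True, o: True}


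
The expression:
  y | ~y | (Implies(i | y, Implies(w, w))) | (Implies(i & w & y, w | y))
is always true.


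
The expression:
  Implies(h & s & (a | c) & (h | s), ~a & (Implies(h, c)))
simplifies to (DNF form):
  ~a | ~h | ~s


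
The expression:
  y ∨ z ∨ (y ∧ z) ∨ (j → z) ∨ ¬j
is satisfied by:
  {y: True, z: True, j: False}
  {y: True, z: False, j: False}
  {z: True, y: False, j: False}
  {y: False, z: False, j: False}
  {j: True, y: True, z: True}
  {j: True, y: True, z: False}
  {j: True, z: True, y: False}


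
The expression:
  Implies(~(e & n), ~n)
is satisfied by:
  {e: True, n: False}
  {n: False, e: False}
  {n: True, e: True}


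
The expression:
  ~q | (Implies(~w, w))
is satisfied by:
  {w: True, q: False}
  {q: False, w: False}
  {q: True, w: True}


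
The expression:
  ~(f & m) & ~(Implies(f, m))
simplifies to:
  f & ~m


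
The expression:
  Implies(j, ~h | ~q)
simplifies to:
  ~h | ~j | ~q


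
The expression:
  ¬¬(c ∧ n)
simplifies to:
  c ∧ n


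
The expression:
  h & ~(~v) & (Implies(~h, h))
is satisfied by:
  {h: True, v: True}


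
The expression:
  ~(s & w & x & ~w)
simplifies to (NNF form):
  True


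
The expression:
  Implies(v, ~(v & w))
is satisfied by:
  {w: False, v: False}
  {v: True, w: False}
  {w: True, v: False}


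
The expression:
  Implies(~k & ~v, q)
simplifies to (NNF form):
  k | q | v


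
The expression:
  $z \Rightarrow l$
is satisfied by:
  {l: True, z: False}
  {z: False, l: False}
  {z: True, l: True}


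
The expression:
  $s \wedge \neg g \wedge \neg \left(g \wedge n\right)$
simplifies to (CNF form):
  $s \wedge \neg g$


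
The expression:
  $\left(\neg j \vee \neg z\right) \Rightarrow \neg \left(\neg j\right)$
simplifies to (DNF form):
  $j$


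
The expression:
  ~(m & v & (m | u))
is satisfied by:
  {m: False, v: False}
  {v: True, m: False}
  {m: True, v: False}


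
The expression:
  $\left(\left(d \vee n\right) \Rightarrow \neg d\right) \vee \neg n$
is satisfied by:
  {d: False, n: False}
  {n: True, d: False}
  {d: True, n: False}


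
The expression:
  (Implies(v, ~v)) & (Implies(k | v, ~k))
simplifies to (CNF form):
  ~k & ~v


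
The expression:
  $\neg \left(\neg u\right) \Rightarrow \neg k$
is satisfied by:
  {u: False, k: False}
  {k: True, u: False}
  {u: True, k: False}


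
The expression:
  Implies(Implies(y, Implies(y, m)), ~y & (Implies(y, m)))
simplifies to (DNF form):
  ~m | ~y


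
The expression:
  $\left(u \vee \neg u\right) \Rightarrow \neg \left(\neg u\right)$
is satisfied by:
  {u: True}


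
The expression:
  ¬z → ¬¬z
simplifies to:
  z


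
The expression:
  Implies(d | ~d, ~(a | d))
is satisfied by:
  {d: False, a: False}


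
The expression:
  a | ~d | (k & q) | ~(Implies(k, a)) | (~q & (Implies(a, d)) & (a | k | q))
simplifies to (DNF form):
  a | k | ~d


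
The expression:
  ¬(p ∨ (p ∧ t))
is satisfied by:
  {p: False}


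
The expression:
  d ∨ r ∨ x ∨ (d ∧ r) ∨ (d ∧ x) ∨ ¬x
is always true.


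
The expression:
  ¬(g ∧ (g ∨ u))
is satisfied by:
  {g: False}


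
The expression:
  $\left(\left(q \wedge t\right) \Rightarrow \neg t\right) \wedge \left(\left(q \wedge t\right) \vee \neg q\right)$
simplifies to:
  $\neg q$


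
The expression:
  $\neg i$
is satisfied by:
  {i: False}


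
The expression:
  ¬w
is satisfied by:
  {w: False}


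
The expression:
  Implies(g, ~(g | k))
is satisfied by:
  {g: False}


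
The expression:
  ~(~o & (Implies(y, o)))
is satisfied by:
  {y: True, o: True}
  {y: True, o: False}
  {o: True, y: False}


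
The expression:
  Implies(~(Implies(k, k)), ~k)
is always true.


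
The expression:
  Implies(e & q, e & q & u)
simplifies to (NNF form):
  u | ~e | ~q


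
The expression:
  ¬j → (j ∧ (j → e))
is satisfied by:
  {j: True}


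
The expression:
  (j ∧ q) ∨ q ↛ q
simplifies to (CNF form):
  j ∧ q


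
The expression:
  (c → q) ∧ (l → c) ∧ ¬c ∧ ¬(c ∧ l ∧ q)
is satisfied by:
  {l: False, c: False}


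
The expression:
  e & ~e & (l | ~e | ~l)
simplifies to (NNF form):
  False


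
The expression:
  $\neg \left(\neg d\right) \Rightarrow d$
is always true.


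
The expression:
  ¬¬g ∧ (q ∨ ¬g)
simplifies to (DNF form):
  g ∧ q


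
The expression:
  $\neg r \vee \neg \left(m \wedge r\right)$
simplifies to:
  $\neg m \vee \neg r$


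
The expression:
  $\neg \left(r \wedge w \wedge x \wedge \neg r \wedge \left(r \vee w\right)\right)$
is always true.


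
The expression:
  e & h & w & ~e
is never true.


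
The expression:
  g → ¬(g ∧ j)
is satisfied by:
  {g: False, j: False}
  {j: True, g: False}
  {g: True, j: False}


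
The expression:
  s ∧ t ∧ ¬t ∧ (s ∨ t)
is never true.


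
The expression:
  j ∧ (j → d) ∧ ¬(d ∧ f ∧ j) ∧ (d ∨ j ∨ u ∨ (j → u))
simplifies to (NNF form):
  d ∧ j ∧ ¬f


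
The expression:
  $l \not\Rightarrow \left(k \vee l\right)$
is never true.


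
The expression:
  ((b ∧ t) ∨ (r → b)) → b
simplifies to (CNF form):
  b ∨ r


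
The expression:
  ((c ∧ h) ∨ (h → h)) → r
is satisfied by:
  {r: True}


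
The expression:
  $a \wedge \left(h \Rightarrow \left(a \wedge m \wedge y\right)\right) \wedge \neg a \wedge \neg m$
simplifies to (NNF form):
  $\text{False}$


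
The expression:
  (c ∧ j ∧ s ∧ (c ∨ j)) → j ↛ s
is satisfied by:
  {s: False, c: False, j: False}
  {j: True, s: False, c: False}
  {c: True, s: False, j: False}
  {j: True, c: True, s: False}
  {s: True, j: False, c: False}
  {j: True, s: True, c: False}
  {c: True, s: True, j: False}


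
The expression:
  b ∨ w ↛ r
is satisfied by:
  {b: True, w: True, r: False}
  {b: True, w: False, r: False}
  {r: True, b: True, w: True}
  {r: True, b: True, w: False}
  {w: True, r: False, b: False}


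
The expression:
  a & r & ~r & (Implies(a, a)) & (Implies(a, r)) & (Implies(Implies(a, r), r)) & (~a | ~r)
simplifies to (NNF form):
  False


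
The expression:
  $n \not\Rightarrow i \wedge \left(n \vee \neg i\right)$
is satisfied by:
  {n: True, i: False}


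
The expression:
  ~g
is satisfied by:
  {g: False}


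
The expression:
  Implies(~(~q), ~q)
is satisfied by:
  {q: False}


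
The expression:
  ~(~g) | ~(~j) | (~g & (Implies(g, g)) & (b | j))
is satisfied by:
  {b: True, g: True, j: True}
  {b: True, g: True, j: False}
  {b: True, j: True, g: False}
  {b: True, j: False, g: False}
  {g: True, j: True, b: False}
  {g: True, j: False, b: False}
  {j: True, g: False, b: False}


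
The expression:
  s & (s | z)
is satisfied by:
  {s: True}


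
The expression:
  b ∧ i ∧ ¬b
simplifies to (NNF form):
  False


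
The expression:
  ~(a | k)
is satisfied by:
  {k: False, a: False}


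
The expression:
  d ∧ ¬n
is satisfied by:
  {d: True, n: False}


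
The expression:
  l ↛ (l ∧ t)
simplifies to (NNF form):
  l ∧ ¬t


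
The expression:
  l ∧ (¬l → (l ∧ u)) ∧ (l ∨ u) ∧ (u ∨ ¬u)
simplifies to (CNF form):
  l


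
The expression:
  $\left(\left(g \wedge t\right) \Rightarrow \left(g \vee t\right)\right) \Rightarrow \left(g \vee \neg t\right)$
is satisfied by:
  {g: True, t: False}
  {t: False, g: False}
  {t: True, g: True}


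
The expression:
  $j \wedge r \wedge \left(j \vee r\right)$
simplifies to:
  $j \wedge r$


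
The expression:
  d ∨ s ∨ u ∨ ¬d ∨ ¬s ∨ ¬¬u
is always true.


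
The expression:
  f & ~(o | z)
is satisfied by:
  {f: True, o: False, z: False}


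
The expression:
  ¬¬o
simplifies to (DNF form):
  o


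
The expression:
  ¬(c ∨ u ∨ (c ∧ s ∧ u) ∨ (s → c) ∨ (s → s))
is never true.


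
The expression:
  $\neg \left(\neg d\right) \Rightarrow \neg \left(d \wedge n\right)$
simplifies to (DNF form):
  $\neg d \vee \neg n$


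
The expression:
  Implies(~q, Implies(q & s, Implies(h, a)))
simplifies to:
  True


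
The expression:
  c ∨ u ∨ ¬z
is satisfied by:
  {c: True, u: True, z: False}
  {c: True, u: False, z: False}
  {u: True, c: False, z: False}
  {c: False, u: False, z: False}
  {z: True, c: True, u: True}
  {z: True, c: True, u: False}
  {z: True, u: True, c: False}


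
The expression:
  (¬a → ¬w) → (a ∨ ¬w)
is always true.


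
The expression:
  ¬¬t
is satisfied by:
  {t: True}


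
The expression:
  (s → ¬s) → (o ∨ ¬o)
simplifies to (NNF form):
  True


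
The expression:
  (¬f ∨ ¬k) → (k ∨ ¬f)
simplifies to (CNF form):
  k ∨ ¬f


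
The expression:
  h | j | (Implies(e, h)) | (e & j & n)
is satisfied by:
  {h: True, j: True, e: False}
  {h: True, j: False, e: False}
  {j: True, h: False, e: False}
  {h: False, j: False, e: False}
  {h: True, e: True, j: True}
  {h: True, e: True, j: False}
  {e: True, j: True, h: False}


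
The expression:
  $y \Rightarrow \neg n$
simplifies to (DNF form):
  $\neg n \vee \neg y$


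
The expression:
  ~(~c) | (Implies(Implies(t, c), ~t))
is always true.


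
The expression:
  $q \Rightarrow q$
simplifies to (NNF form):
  $\text{True}$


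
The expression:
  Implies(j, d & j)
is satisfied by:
  {d: True, j: False}
  {j: False, d: False}
  {j: True, d: True}


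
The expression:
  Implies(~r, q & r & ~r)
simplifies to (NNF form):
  r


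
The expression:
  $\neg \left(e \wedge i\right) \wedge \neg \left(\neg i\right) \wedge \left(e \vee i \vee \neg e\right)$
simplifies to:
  $i \wedge \neg e$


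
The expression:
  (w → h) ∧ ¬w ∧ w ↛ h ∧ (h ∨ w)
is never true.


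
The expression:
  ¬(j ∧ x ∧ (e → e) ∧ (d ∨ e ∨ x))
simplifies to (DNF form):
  ¬j ∨ ¬x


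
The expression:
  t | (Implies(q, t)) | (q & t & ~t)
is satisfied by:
  {t: True, q: False}
  {q: False, t: False}
  {q: True, t: True}


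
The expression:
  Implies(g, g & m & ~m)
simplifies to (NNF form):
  ~g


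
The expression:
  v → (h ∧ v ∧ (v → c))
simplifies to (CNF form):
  (c ∨ ¬v) ∧ (h ∨ ¬v)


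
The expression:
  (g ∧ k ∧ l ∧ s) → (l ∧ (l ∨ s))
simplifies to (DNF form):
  True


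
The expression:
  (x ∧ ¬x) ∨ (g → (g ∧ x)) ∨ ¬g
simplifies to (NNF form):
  x ∨ ¬g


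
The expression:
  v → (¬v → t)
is always true.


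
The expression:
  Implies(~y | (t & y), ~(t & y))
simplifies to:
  ~t | ~y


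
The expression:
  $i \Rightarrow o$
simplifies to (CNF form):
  $o \vee \neg i$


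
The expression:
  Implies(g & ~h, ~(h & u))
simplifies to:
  True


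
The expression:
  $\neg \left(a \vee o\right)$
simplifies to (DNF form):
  $\neg a \wedge \neg o$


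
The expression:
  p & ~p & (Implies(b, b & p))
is never true.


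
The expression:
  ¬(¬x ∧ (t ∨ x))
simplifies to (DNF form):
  x ∨ ¬t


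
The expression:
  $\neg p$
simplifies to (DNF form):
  $\neg p$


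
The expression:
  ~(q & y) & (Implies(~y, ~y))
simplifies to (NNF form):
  ~q | ~y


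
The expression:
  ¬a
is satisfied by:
  {a: False}


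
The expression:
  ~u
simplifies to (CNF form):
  ~u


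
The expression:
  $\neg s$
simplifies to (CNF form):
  $\neg s$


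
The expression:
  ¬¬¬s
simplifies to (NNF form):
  ¬s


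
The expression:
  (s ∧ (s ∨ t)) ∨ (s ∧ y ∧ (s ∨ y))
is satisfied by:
  {s: True}


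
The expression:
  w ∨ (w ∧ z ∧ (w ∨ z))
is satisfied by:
  {w: True}


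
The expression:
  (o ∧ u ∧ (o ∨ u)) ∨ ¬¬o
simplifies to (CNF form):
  o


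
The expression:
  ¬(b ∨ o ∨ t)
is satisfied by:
  {o: False, t: False, b: False}


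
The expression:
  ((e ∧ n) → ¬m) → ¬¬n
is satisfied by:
  {n: True}


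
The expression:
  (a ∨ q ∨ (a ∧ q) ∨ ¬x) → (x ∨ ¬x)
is always true.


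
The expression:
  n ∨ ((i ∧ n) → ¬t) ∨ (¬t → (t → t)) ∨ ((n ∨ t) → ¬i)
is always true.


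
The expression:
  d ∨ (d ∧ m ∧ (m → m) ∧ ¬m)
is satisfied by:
  {d: True}


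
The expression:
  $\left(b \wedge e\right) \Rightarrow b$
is always true.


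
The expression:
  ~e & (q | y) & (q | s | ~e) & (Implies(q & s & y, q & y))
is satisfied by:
  {y: True, q: True, e: False}
  {y: True, q: False, e: False}
  {q: True, y: False, e: False}


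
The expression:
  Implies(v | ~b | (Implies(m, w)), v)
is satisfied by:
  {b: True, v: True, m: True, w: False}
  {b: True, v: True, m: False, w: False}
  {v: True, m: True, w: False, b: False}
  {v: True, m: False, w: False, b: False}
  {b: True, v: True, w: True, m: True}
  {b: True, v: True, w: True, m: False}
  {v: True, w: True, m: True, b: False}
  {v: True, w: True, m: False, b: False}
  {b: True, w: False, m: True, v: False}


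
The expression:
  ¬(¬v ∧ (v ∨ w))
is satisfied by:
  {v: True, w: False}
  {w: False, v: False}
  {w: True, v: True}


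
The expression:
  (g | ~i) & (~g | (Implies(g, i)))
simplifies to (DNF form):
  (g & i) | (~g & ~i)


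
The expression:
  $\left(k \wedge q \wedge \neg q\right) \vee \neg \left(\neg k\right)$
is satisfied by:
  {k: True}


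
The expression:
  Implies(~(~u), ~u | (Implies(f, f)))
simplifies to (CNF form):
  True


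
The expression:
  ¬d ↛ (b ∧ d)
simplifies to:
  ¬d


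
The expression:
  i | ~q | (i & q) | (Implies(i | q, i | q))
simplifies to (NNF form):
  True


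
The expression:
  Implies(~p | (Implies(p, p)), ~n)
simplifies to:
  ~n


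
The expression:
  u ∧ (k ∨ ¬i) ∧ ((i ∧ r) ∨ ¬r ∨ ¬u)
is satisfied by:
  {u: True, k: True, r: False, i: False}
  {u: True, k: False, r: False, i: False}
  {i: True, u: True, k: True, r: False}
  {r: True, u: True, i: True, k: True}


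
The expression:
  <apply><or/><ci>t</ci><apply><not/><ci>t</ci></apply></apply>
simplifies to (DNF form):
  <true/>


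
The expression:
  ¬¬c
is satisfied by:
  {c: True}


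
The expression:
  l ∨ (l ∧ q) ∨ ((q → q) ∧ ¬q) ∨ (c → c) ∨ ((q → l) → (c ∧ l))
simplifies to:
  True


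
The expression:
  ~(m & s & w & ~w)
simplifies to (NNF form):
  True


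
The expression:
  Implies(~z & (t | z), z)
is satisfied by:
  {z: True, t: False}
  {t: False, z: False}
  {t: True, z: True}


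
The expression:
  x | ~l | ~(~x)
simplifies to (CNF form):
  x | ~l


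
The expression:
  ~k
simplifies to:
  ~k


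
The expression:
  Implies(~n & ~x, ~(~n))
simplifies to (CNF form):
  n | x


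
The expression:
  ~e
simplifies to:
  ~e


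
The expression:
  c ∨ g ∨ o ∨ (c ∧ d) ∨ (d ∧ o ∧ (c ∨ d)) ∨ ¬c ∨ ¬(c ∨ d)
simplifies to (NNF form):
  True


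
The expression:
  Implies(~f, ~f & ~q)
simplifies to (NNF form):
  f | ~q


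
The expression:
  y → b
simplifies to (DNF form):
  b ∨ ¬y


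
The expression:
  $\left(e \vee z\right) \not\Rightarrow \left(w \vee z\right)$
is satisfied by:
  {e: True, w: False, z: False}


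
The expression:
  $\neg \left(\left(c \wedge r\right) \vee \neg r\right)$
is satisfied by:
  {r: True, c: False}


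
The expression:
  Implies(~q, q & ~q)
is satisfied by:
  {q: True}


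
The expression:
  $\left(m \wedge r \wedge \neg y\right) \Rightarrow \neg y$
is always true.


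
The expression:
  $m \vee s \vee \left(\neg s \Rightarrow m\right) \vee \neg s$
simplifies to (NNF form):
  $\text{True}$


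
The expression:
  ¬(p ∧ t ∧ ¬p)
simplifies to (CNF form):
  True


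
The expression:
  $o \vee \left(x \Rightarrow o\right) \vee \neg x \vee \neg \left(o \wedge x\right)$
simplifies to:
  $\text{True}$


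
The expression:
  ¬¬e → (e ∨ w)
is always true.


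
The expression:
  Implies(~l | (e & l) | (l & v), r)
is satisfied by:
  {r: True, l: True, v: False, e: False}
  {r: True, l: False, v: False, e: False}
  {r: True, e: True, l: True, v: False}
  {r: True, e: True, l: False, v: False}
  {r: True, v: True, l: True, e: False}
  {r: True, v: True, l: False, e: False}
  {r: True, v: True, e: True, l: True}
  {r: True, v: True, e: True, l: False}
  {l: True, r: False, v: False, e: False}


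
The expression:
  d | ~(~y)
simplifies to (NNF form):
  d | y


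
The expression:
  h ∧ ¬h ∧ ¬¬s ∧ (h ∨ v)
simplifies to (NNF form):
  False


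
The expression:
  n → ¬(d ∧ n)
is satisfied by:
  {d: False, n: False}
  {n: True, d: False}
  {d: True, n: False}


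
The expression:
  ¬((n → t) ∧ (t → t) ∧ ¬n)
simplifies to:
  n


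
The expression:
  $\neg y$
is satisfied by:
  {y: False}


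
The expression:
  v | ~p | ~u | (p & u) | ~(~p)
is always true.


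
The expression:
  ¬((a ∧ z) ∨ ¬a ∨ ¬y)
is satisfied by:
  {a: True, y: True, z: False}


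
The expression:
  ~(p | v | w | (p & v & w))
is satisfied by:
  {v: False, p: False, w: False}


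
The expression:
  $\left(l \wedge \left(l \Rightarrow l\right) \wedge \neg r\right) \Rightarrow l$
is always true.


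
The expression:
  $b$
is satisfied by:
  {b: True}


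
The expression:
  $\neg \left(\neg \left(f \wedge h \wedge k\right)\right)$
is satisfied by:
  {h: True, f: True, k: True}


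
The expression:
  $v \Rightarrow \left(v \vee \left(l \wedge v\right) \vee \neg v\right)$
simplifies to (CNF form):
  $\text{True}$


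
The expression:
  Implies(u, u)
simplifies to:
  True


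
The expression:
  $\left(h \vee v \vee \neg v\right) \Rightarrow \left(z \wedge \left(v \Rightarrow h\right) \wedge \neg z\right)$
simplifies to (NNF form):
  $\text{False}$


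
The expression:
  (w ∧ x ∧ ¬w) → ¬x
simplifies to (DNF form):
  True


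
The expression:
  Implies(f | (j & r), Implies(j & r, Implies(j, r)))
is always true.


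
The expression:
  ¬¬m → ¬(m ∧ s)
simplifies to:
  ¬m ∨ ¬s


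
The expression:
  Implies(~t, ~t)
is always true.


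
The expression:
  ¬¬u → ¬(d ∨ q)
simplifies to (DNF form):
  (¬d ∧ ¬q) ∨ ¬u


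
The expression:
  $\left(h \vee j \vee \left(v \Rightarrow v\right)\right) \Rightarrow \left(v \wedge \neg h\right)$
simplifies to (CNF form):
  $v \wedge \neg h$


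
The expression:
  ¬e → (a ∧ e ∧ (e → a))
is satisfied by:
  {e: True}


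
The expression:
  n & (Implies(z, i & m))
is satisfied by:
  {m: True, n: True, i: True, z: False}
  {m: True, n: True, i: False, z: False}
  {n: True, i: True, m: False, z: False}
  {n: True, m: False, i: False, z: False}
  {z: True, m: True, n: True, i: True}


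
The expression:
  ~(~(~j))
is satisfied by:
  {j: False}


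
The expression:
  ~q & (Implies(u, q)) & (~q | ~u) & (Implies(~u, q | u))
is never true.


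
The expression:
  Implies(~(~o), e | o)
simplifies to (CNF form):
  True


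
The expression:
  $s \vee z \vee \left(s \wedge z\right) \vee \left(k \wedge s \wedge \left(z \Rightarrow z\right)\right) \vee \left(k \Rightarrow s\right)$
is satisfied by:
  {s: True, z: True, k: False}
  {s: True, k: False, z: False}
  {z: True, k: False, s: False}
  {z: False, k: False, s: False}
  {s: True, z: True, k: True}
  {s: True, k: True, z: False}
  {z: True, k: True, s: False}


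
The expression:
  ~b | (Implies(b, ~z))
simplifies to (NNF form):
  ~b | ~z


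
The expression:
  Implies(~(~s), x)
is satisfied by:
  {x: True, s: False}
  {s: False, x: False}
  {s: True, x: True}


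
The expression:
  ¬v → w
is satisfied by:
  {v: True, w: True}
  {v: True, w: False}
  {w: True, v: False}


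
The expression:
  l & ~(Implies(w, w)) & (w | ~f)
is never true.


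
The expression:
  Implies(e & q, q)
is always true.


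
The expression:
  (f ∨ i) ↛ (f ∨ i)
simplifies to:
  False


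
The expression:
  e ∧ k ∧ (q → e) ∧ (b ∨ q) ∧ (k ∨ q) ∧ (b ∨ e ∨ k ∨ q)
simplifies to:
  e ∧ k ∧ (b ∨ q)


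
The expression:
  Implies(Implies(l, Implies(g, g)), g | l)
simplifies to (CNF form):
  g | l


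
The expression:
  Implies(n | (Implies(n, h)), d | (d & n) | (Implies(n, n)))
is always true.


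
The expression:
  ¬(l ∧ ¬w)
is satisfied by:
  {w: True, l: False}
  {l: False, w: False}
  {l: True, w: True}


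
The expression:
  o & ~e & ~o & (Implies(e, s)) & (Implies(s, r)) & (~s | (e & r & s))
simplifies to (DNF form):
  False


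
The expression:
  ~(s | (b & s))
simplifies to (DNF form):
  ~s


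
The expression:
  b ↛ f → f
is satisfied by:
  {f: True, b: False}
  {b: False, f: False}
  {b: True, f: True}


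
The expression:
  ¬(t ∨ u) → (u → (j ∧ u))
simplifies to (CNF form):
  True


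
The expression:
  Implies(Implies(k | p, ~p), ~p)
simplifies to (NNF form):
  True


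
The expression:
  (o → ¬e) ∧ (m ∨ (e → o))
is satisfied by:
  {m: True, o: False, e: False}
  {o: False, e: False, m: False}
  {m: True, o: True, e: False}
  {o: True, m: False, e: False}
  {e: True, m: True, o: False}


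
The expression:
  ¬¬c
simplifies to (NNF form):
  c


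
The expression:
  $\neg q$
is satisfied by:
  {q: False}


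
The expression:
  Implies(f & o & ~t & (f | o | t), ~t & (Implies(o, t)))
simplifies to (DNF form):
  t | ~f | ~o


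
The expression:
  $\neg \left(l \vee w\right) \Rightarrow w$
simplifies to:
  $l \vee w$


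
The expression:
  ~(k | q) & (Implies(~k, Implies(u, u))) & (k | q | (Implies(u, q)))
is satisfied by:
  {q: False, u: False, k: False}


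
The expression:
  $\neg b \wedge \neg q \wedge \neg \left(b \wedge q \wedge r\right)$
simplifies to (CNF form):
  $\neg b \wedge \neg q$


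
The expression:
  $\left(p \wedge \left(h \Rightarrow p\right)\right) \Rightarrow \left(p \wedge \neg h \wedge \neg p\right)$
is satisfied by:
  {p: False}


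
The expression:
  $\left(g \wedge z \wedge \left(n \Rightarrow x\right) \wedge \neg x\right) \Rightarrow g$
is always true.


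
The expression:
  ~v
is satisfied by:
  {v: False}


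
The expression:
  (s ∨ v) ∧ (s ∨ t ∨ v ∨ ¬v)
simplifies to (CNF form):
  s ∨ v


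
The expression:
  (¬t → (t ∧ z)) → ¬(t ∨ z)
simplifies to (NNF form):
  ¬t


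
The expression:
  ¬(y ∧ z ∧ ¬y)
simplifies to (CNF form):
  True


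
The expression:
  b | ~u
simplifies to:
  b | ~u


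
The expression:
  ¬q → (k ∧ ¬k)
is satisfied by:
  {q: True}


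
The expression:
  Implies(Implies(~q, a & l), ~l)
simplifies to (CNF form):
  (~a | ~l) & (~l | ~q)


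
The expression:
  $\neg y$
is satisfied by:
  {y: False}


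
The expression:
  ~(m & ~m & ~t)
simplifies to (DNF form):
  True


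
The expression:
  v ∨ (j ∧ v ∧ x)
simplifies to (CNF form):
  v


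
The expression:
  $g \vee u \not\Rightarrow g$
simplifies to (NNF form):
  $g \vee u$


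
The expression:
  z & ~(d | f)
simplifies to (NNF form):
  z & ~d & ~f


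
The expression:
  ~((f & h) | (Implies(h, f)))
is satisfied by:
  {h: True, f: False}


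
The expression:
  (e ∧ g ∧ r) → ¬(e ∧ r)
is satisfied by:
  {g: False, e: False, r: False}
  {r: True, g: False, e: False}
  {e: True, g: False, r: False}
  {r: True, e: True, g: False}
  {g: True, r: False, e: False}
  {r: True, g: True, e: False}
  {e: True, g: True, r: False}


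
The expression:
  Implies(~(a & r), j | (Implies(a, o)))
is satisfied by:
  {r: True, o: True, j: True, a: False}
  {r: True, o: True, j: False, a: False}
  {r: True, j: True, o: False, a: False}
  {r: True, j: False, o: False, a: False}
  {o: True, j: True, r: False, a: False}
  {o: True, r: False, j: False, a: False}
  {o: False, j: True, r: False, a: False}
  {o: False, r: False, j: False, a: False}
  {r: True, a: True, o: True, j: True}
  {r: True, a: True, o: True, j: False}
  {r: True, a: True, j: True, o: False}
  {r: True, a: True, j: False, o: False}
  {a: True, o: True, j: True, r: False}
  {a: True, o: True, j: False, r: False}
  {a: True, j: True, o: False, r: False}


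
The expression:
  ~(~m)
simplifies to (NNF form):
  m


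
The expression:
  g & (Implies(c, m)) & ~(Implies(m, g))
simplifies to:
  False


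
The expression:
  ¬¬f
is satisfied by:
  {f: True}


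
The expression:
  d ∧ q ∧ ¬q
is never true.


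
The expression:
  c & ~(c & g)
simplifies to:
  c & ~g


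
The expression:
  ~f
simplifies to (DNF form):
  ~f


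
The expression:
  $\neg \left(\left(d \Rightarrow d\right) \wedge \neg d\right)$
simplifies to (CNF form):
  $d$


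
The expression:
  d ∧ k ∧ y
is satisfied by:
  {d: True, y: True, k: True}


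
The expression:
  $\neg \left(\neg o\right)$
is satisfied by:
  {o: True}


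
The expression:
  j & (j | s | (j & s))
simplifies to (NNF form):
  j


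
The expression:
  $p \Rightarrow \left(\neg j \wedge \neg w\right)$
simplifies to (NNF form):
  $\left(\neg j \wedge \neg w\right) \vee \neg p$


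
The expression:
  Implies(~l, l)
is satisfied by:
  {l: True}


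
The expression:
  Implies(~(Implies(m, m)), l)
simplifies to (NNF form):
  True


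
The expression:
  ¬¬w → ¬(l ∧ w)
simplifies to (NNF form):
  ¬l ∨ ¬w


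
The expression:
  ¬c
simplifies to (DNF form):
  ¬c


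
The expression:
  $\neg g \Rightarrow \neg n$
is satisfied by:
  {g: True, n: False}
  {n: False, g: False}
  {n: True, g: True}


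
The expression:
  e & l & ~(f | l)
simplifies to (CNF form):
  False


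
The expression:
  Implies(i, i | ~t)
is always true.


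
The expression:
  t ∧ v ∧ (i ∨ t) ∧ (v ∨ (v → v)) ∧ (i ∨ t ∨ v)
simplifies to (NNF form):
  t ∧ v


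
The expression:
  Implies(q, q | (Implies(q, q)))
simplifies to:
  True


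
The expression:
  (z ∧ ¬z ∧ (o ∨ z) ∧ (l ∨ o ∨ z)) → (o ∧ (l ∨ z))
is always true.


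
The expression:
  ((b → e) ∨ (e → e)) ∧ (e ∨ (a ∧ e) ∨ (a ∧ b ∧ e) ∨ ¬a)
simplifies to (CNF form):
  e ∨ ¬a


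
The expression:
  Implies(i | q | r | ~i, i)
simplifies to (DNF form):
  i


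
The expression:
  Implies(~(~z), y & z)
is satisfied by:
  {y: True, z: False}
  {z: False, y: False}
  {z: True, y: True}


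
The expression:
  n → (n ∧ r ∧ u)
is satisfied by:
  {u: True, r: True, n: False}
  {u: True, r: False, n: False}
  {r: True, u: False, n: False}
  {u: False, r: False, n: False}
  {n: True, u: True, r: True}


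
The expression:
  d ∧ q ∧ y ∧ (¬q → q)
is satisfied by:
  {y: True, d: True, q: True}


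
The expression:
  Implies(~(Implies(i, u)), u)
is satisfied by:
  {u: True, i: False}
  {i: False, u: False}
  {i: True, u: True}


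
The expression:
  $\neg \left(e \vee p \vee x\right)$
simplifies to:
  $\neg e \wedge \neg p \wedge \neg x$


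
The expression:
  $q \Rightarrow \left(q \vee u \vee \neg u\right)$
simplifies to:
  $\text{True}$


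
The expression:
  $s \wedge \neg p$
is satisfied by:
  {s: True, p: False}


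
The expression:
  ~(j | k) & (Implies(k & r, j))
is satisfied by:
  {j: False, k: False}


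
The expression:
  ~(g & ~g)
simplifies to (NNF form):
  True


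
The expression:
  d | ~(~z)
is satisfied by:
  {d: True, z: True}
  {d: True, z: False}
  {z: True, d: False}


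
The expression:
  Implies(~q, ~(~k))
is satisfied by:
  {k: True, q: True}
  {k: True, q: False}
  {q: True, k: False}


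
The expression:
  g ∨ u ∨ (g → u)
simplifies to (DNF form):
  True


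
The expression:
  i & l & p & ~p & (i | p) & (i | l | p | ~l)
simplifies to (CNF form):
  False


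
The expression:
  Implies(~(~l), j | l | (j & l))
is always true.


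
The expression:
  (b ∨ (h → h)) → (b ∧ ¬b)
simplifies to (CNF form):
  False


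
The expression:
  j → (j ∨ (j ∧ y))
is always true.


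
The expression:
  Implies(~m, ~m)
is always true.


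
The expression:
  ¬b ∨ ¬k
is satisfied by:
  {k: False, b: False}
  {b: True, k: False}
  {k: True, b: False}


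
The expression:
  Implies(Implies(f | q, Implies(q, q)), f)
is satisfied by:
  {f: True}


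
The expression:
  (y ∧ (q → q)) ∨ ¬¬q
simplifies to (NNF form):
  q ∨ y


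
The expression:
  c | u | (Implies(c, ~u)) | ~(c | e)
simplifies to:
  True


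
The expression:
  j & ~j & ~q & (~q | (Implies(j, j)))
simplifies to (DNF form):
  False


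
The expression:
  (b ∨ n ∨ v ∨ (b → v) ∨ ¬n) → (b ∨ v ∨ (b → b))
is always true.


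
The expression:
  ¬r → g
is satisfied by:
  {r: True, g: True}
  {r: True, g: False}
  {g: True, r: False}


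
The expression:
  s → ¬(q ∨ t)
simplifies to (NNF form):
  (¬q ∧ ¬t) ∨ ¬s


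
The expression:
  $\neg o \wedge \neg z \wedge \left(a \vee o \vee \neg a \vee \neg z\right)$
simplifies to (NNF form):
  $\neg o \wedge \neg z$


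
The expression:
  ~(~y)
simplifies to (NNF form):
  y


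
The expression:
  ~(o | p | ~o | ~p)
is never true.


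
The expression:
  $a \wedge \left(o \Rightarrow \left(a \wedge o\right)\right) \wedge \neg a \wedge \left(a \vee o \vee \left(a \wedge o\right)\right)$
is never true.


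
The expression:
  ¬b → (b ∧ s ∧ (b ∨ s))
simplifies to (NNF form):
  b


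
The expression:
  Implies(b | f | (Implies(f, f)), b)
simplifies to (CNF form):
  b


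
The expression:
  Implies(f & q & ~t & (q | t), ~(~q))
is always true.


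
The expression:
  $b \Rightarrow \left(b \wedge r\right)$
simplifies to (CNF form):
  $r \vee \neg b$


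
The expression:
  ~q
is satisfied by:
  {q: False}


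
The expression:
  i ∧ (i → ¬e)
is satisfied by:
  {i: True, e: False}


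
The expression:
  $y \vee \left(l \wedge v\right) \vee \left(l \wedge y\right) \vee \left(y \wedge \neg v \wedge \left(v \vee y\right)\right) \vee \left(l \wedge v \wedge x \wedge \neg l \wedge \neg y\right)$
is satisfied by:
  {y: True, v: True, l: True}
  {y: True, v: True, l: False}
  {y: True, l: True, v: False}
  {y: True, l: False, v: False}
  {v: True, l: True, y: False}


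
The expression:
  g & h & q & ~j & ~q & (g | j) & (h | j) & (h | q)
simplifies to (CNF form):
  False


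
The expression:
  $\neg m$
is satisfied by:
  {m: False}


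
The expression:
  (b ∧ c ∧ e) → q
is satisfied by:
  {q: True, c: False, b: False, e: False}
  {e: False, c: False, q: False, b: False}
  {e: True, q: True, c: False, b: False}
  {e: True, c: False, q: False, b: False}
  {b: True, q: True, e: False, c: False}
  {b: True, e: False, c: False, q: False}
  {b: True, e: True, q: True, c: False}
  {b: True, e: True, c: False, q: False}
  {q: True, c: True, b: False, e: False}
  {c: True, b: False, q: False, e: False}
  {e: True, c: True, q: True, b: False}
  {e: True, c: True, b: False, q: False}
  {q: True, c: True, b: True, e: False}
  {c: True, b: True, e: False, q: False}
  {e: True, c: True, b: True, q: True}


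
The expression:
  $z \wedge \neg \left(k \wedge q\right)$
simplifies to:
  $z \wedge \left(\neg k \vee \neg q\right)$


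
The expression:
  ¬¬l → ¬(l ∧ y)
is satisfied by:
  {l: False, y: False}
  {y: True, l: False}
  {l: True, y: False}


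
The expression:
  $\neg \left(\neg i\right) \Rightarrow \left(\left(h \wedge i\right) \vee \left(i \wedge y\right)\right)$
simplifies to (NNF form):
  $h \vee y \vee \neg i$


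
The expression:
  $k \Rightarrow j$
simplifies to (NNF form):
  $j \vee \neg k$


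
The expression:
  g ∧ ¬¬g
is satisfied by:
  {g: True}


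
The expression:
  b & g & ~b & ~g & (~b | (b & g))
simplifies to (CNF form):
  False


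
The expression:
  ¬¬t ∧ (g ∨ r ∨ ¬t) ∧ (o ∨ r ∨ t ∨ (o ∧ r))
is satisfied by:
  {t: True, r: True, g: True}
  {t: True, r: True, g: False}
  {t: True, g: True, r: False}


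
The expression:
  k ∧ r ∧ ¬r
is never true.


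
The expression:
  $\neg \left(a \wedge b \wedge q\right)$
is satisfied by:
  {q: False, a: False, b: False}
  {b: True, q: False, a: False}
  {a: True, q: False, b: False}
  {b: True, a: True, q: False}
  {q: True, b: False, a: False}
  {b: True, q: True, a: False}
  {a: True, q: True, b: False}
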